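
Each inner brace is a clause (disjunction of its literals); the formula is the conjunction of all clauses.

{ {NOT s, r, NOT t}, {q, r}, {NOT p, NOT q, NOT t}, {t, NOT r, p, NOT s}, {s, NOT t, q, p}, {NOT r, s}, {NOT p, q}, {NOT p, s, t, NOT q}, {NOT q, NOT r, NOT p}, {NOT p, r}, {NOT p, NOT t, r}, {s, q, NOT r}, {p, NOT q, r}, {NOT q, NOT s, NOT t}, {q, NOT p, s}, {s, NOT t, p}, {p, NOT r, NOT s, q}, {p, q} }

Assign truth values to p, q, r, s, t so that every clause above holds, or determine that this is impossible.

Try q = true.
Try p = false.
From the singleton clause (r), r = true.
From the singleton clause (s), s = true.
From the singleton clause (t), t = true.
That conflicts with the unit clause (NOT t).
Backtrack on p: now try p = true.
From the singleton clause (NOT t), t = false.
From the singleton clause (s), s = true.
From the singleton clause (NOT r), r = false.
That conflicts with the unit clause (r).
Neither p = true nor p = false works.
Backtrack on q: now try q = false.
From the singleton clause (r), r = true.
From the singleton clause (s), s = true.
From the singleton clause (NOT p), p = false.
That conflicts with the unit clause (p).
Neither q = true nor q = false works.

UNSATISFIABLE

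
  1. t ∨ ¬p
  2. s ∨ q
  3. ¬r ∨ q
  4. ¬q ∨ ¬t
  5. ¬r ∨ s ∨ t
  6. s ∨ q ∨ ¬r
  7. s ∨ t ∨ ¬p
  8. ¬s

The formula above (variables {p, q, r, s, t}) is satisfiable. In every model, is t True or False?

False

Suppose t = True.
Unit clause (¬q) forces q = False.
Unit clause (s) forces s = True.
But (¬s) is also a unit clause — contradiction.
So every satisfying assignment has t = False.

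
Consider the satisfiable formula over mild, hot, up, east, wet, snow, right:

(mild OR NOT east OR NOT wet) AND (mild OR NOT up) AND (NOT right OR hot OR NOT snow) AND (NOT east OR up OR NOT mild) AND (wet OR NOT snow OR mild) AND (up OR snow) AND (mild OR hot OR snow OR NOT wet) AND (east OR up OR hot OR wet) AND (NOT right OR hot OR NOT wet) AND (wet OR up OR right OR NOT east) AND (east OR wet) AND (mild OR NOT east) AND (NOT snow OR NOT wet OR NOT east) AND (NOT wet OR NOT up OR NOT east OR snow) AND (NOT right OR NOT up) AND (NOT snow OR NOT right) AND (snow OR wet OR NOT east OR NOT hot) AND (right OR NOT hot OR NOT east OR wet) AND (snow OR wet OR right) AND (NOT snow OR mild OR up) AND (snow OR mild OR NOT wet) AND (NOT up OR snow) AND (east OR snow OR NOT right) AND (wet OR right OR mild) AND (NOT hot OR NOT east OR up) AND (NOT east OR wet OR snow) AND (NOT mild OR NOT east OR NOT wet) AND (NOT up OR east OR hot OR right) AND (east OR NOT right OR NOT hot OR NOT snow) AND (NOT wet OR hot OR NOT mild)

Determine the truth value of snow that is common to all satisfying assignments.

True

Suppose snow = false.
From the singleton clause (up), up = true.
But (NOT up) is also a unit clause — contradiction.
So every satisfying assignment has snow = True.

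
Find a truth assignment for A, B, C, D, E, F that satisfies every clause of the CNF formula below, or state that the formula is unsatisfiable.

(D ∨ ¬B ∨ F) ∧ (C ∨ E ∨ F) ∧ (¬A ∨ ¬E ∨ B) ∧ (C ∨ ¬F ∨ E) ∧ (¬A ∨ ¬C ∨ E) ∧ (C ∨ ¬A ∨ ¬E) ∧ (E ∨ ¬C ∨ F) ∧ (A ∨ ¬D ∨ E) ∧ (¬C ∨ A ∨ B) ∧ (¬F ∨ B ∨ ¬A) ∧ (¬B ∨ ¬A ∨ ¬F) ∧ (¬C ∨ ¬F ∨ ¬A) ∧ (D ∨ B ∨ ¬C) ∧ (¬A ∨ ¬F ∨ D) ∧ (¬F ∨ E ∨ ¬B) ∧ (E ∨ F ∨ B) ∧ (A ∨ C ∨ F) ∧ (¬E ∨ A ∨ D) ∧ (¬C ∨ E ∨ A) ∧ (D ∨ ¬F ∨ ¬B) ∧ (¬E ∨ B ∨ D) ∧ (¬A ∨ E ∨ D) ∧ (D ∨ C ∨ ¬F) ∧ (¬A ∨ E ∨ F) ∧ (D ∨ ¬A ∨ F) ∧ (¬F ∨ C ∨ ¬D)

Suppose D = True.
Suppose A = True.
Suppose E = True.
(B) alone gives B = True.
(C) alone gives C = True.
(¬F) alone gives F = False.
Every clause now holds.

A ↦ True; B ↦ True; C ↦ True; D ↦ True; E ↦ True; F ↦ False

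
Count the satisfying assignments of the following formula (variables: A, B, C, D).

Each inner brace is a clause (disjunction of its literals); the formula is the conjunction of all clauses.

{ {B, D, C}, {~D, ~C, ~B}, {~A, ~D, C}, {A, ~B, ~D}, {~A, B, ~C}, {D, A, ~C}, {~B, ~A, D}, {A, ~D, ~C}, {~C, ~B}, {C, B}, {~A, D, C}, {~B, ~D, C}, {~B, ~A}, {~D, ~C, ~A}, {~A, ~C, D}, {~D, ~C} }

1

There are 2^4 = 16 truth assignments over (A, B, C, D).
Check each against the 16 clauses (columns in the order A, B, C, D):
  F F F F  ✗ fails (B | D | C)
  F F F T  ✗ fails (C | B)
  F F T F  ✗ fails (D | A | ~C)
  F F T T  ✗ fails (A | ~D | ~C)
  F T F F  ✓ satisfies all
  F T F T  ✗ fails (A | ~B | ~D)
  F T T F  ✗ fails (D | A | ~C)
  F T T T  ✗ fails (~D | ~C | ~B)
  T F F F  ✗ fails (B | D | C)
  T F F T  ✗ fails (~A | ~D | C)
  T F T F  ✗ fails (~A | B | ~C)
  T F T T  ✗ fails (~A | B | ~C)
  T T F F  ✗ fails (~B | ~A | D)
  T T F T  ✗ fails (~A | ~D | C)
  T T T F  ✗ fails (~B | ~A | D)
  T T T T  ✗ fails (~D | ~C | ~B)
1 of the 16 rows is a model.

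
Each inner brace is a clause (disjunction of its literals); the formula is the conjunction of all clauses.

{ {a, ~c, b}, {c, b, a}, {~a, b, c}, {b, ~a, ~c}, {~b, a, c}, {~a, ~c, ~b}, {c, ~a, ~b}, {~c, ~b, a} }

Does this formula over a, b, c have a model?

No

Branch on a: set a = 1.
Branch on b: set b = 1.
From the singleton clause (~c), c = 0.
That conflicts with the unit clause (c).
That branch fails; take b = 0 instead.
From the singleton clause (c), c = 1.
That conflicts with the unit clause (~c).
Neither b = 1 nor b = 0 works.
That branch fails; take a = 0 instead.
Branch on c: set c = 0.
From the singleton clause (b), b = 1.
That conflicts with the unit clause (~b).
That branch fails; take c = 1 instead.
From the singleton clause (b), b = 1.
That conflicts with the unit clause (~b).
Neither c = 1 nor c = 0 works.
Neither a = 1 nor a = 0 works.
No assignment satisfies every clause.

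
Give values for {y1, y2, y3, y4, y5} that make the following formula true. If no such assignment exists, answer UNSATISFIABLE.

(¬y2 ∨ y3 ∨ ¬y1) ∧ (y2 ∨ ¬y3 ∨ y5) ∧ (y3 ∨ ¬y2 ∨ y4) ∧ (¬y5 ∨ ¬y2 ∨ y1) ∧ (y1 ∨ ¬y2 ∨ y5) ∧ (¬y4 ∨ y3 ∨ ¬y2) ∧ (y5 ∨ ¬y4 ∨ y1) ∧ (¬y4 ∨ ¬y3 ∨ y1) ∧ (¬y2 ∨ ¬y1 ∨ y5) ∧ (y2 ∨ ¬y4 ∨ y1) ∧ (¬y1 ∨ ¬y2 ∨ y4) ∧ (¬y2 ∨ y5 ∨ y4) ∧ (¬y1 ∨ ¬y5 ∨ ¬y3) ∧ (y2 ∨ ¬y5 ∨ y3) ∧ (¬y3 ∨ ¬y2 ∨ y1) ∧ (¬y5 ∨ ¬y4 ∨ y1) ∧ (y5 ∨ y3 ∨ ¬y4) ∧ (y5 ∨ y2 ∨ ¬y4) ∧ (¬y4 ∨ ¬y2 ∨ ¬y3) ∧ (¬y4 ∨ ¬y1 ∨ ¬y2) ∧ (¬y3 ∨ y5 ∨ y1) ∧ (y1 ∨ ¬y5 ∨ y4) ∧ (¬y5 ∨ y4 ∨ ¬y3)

y1: False,  y2: False,  y3: False,  y4: False,  y5: False

Branch on y2: set y2 = False.
Branch on y3: set y3 = False.
The clause (¬y5) is unit, so y5 = False.
The clause (¬y4) is unit, so y4 = False.
No clause remains; y1 is free.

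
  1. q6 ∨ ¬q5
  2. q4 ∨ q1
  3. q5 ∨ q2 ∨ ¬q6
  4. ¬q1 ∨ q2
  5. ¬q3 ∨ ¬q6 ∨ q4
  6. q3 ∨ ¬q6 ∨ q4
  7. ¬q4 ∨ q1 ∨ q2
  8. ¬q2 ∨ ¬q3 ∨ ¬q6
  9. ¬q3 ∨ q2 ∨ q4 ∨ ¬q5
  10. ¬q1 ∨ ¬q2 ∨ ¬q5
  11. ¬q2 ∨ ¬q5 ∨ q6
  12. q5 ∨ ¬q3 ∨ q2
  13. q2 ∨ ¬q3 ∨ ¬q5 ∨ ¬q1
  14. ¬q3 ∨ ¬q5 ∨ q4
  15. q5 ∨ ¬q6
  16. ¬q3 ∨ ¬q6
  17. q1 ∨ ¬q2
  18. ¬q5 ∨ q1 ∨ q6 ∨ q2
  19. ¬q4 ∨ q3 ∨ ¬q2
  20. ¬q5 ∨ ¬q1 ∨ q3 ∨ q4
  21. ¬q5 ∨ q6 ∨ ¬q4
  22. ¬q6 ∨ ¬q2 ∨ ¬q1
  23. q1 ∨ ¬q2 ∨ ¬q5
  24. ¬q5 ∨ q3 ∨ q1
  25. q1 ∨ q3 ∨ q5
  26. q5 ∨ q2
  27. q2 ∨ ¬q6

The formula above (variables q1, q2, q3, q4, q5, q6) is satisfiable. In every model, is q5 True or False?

False

Suppose q5 = True.
The clause (q6) is unit, so q6 = True.
The clause (¬q3) is unit, so q3 = False.
The clause (q4) is unit, so q4 = True.
The clause (¬q2) is unit, so q2 = False.
But (q2) is also a unit clause — contradiction.
So every satisfying assignment has q5 = False.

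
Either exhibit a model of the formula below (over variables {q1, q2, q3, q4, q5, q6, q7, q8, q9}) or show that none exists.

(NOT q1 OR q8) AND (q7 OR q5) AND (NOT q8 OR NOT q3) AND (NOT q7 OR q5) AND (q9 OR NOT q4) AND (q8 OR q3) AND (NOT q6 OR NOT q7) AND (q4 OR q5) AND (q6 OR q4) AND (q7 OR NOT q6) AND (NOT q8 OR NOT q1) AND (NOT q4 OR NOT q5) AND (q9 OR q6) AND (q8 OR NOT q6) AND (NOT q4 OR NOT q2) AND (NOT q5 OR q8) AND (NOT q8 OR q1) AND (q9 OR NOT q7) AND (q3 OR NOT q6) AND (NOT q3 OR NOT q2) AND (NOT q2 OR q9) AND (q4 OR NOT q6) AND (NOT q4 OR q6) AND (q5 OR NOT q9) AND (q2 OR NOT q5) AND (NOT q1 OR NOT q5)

Try q1 = false.
Unit clause (NOT q8) forces q8 = false.
Unit clause (q3) forces q3 = true.
Unit clause (NOT q6) forces q6 = false.
Unit clause (q4) forces q4 = true.
That conflicts with the unit clause (NOT q4).
Backtrack on q1: now try q1 = true.
Unit clause (q8) forces q8 = true.
That conflicts with the unit clause (NOT q8).
Neither q1 = true nor q1 = false works.

UNSATISFIABLE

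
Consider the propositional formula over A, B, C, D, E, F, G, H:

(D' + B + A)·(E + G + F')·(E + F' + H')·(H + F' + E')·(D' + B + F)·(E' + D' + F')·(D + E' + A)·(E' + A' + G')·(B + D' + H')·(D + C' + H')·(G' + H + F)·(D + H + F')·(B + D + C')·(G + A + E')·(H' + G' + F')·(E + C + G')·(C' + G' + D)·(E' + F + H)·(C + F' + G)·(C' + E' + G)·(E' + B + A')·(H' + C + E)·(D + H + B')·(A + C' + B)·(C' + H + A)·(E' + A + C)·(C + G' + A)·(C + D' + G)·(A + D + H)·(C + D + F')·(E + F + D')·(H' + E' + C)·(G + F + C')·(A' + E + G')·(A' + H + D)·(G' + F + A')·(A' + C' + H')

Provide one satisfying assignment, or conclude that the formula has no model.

Suppose D = 1.
Suppose B = 1.
Suppose E = 1.
(F') alone gives F = 0.
(H) alone gives H = 1.
(C) alone gives C = 1.
(G) alone gives G = 1.
(A') alone gives A = 0.
This assignment satisfies each clause.

A=0; B=1; C=1; D=1; E=1; F=0; G=1; H=1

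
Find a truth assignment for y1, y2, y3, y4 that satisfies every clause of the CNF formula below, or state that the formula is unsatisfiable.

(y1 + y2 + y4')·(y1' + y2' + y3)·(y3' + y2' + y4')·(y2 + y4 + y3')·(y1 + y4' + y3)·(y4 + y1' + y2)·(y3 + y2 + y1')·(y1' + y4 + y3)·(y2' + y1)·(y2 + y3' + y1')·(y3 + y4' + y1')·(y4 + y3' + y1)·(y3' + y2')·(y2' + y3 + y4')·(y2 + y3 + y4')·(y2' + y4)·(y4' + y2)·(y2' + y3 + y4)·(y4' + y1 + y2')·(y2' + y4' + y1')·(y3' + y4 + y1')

y1=0,  y2=0,  y3=0,  y4=0

Branch on y2: set y2 = 0.
Unit clause (y4') forces y4 = 0.
Unit clause (y3') forces y3 = 0.
Unit clause (y1') forces y1 = 0.
Every clause now holds.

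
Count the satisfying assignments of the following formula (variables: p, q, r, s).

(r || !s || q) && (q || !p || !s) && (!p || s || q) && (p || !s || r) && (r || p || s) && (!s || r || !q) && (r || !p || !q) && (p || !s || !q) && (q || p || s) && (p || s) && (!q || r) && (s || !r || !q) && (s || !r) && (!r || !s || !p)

1

There are 2^4 = 16 truth assignments over (p, q, r, s).
Split on q. With q = true, the clauses containing q are satisfied and !q drops from the rest; 0 of the 2^3 = 8 assignments to the other variables satisfy what remains.
With q = false, by the same count on the reduced clause set, 1 assignment works.
(One model: p=F, q=F, r=T, s=T.)
Total: 0 + 1 = 1.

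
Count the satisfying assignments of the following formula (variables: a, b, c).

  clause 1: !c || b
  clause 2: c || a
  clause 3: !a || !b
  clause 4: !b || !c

1

There are 2^3 = 8 truth assignments over (a, b, c).
Check each against the 4 clauses (columns in the order a, b, c):
  F F F  ✗ fails (c || a)
  F F T  ✗ fails (!c || b)
  F T F  ✗ fails (c || a)
  F T T  ✗ fails (!b || !c)
  T F F  ✓ satisfies all
  T F T  ✗ fails (!c || b)
  T T F  ✗ fails (!a || !b)
  T T T  ✗ fails (!a || !b)
1 of the 8 rows is a model.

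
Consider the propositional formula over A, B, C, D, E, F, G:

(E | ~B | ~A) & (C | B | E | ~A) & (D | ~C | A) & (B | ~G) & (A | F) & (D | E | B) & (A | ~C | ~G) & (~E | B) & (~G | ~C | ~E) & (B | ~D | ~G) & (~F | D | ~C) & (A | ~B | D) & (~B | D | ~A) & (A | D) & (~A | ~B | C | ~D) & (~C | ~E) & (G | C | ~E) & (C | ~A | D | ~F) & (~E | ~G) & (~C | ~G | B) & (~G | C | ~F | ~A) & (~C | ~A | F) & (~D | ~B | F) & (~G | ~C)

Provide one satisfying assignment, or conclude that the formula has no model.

Suppose B = 1.
Suppose E = 0.
Unit clause (~A) forces A = 0.
Unit clause (F) forces F = 1.
Unit clause (D) forces D = 1.
Suppose C = 0.
No clause remains; G is free.

A ↦ 0, B ↦ 1, C ↦ 0, D ↦ 1, E ↦ 0, F ↦ 1, G ↦ 1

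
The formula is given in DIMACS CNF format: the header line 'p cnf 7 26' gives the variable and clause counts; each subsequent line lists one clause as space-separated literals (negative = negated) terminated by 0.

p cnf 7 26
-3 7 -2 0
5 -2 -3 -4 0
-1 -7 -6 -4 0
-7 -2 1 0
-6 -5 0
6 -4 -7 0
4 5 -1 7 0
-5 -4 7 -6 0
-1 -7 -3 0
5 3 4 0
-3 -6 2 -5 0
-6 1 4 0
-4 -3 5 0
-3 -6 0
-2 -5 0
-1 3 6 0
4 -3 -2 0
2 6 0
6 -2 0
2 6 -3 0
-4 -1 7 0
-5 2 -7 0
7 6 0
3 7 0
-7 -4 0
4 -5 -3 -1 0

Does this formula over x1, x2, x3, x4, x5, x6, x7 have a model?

No

Try x6 = False.
From the singleton clause (x2), x2 = True.
Now (¬x2) is unsatisfied and unit — conflict.
That branch fails; take x6 = True instead.
From the singleton clause (¬x5), x5 = False.
From the singleton clause (¬x3), x3 = False.
From the singleton clause (x4), x4 = True.
From the singleton clause (x7), x7 = True.
Now (¬x7) is unsatisfied and unit — conflict.
Neither x6 = True nor x6 = False works.
No assignment satisfies every clause.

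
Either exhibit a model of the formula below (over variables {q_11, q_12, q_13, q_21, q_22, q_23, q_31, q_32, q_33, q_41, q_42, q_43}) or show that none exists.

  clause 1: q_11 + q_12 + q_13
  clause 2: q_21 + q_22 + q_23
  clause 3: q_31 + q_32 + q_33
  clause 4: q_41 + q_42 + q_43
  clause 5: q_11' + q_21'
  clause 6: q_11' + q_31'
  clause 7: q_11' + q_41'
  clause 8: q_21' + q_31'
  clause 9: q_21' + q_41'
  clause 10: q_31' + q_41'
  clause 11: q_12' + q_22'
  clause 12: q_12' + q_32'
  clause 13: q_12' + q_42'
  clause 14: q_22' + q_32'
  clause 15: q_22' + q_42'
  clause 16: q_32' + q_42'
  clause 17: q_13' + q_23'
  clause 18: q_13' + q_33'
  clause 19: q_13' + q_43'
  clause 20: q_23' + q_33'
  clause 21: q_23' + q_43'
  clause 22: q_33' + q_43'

UNSATISFIABLE

Try q_11 = 0.
Try q_12 = 1.
Unit clause (q_22') forces q_22 = 0.
Unit clause (q_32') forces q_32 = 0.
Unit clause (q_42') forces q_42 = 0.
Try q_21 = 1.
Unit clause (q_31') forces q_31 = 0.
Unit clause (q_33) forces q_33 = 1.
Unit clause (q_41') forces q_41 = 0.
Unit clause (q_43) forces q_43 = 1.
But (q_43') is also a unit clause — contradiction.
That branch fails; take q_21 = 0 instead.
Unit clause (q_23) forces q_23 = 1.
Unit clause (q_13') forces q_13 = 0.
Unit clause (q_33') forces q_33 = 0.
Unit clause (q_31) forces q_31 = 1.
Unit clause (q_41') forces q_41 = 0.
Unit clause (q_43) forces q_43 = 1.
But (q_43') is also a unit clause — contradiction.
Neither q_21 = 1 nor q_21 = 0 works.
That branch fails; take q_12 = 0 instead.
Unit clause (q_13) forces q_13 = 1.
Unit clause (q_23') forces q_23 = 0.
Unit clause (q_33') forces q_33 = 0.
Unit clause (q_43') forces q_43 = 0.
Try q_21 = 1.
Unit clause (q_31') forces q_31 = 0.
Unit clause (q_32) forces q_32 = 1.
Unit clause (q_41') forces q_41 = 0.
Unit clause (q_42) forces q_42 = 1.
But (q_42') is also a unit clause — contradiction.
That branch fails; take q_21 = 0 instead.
Unit clause (q_22) forces q_22 = 1.
Unit clause (q_32') forces q_32 = 0.
Unit clause (q_31) forces q_31 = 1.
Unit clause (q_41') forces q_41 = 0.
Unit clause (q_42) forces q_42 = 1.
But (q_42') is also a unit clause — contradiction.
Neither q_21 = 1 nor q_21 = 0 works.
Neither q_12 = 1 nor q_12 = 0 works.
That branch fails; take q_11 = 1 instead.
Unit clause (q_21') forces q_21 = 0.
Unit clause (q_31') forces q_31 = 0.
Unit clause (q_41') forces q_41 = 0.
Try q_22 = 1.
Unit clause (q_12') forces q_12 = 0.
Unit clause (q_32') forces q_32 = 0.
Unit clause (q_33) forces q_33 = 1.
Unit clause (q_42') forces q_42 = 0.
Unit clause (q_43) forces q_43 = 1.
But (q_43') is also a unit clause — contradiction.
That branch fails; take q_22 = 0 instead.
Unit clause (q_23) forces q_23 = 1.
Unit clause (q_13') forces q_13 = 0.
Unit clause (q_33') forces q_33 = 0.
Unit clause (q_32) forces q_32 = 1.
Unit clause (q_12') forces q_12 = 0.
Unit clause (q_42') forces q_42 = 0.
Unit clause (q_43) forces q_43 = 1.
But (q_43') is also a unit clause — contradiction.
Neither q_22 = 1 nor q_22 = 0 works.
Neither q_11 = 1 nor q_11 = 0 works.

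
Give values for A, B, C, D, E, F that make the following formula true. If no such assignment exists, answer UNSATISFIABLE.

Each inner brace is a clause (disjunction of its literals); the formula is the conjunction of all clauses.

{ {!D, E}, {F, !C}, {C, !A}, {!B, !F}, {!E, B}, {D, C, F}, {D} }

A ↦ false, B ↦ true, C ↦ false, D ↦ true, E ↦ true, F ↦ false

From the singleton clause (D), D = true.
From the singleton clause (E), E = true.
From the singleton clause (B), B = true.
From the singleton clause (!F), F = false.
From the singleton clause (!C), C = false.
From the singleton clause (!A), A = false.
This assignment satisfies each clause.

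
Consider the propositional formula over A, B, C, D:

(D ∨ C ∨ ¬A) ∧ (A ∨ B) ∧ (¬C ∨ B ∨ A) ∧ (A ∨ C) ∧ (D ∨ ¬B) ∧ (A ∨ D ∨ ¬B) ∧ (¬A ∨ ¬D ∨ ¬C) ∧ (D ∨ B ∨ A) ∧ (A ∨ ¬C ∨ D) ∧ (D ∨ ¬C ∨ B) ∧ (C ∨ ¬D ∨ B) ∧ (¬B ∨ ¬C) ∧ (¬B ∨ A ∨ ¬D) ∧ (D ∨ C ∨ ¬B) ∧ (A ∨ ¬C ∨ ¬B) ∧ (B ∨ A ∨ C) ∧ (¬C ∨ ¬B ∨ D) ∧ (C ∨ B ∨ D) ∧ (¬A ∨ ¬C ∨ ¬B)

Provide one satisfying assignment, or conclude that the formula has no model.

A: True,  B: True,  C: False,  D: True

Try A = True.
Try D = True.
Unit clause (¬C) forces C = False.
Unit clause (B) forces B = True.
This assignment satisfies each clause.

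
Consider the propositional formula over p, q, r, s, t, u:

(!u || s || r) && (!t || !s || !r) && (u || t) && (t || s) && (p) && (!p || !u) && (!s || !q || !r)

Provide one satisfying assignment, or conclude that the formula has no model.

From the singleton clause (p), p = true.
From the singleton clause (!u), u = false.
From the singleton clause (t), t = true.
Case s = true:
From the singleton clause (!r), r = false.
No clause remains; q is free.

p ↦ true,  q ↦ true,  r ↦ false,  s ↦ true,  t ↦ true,  u ↦ false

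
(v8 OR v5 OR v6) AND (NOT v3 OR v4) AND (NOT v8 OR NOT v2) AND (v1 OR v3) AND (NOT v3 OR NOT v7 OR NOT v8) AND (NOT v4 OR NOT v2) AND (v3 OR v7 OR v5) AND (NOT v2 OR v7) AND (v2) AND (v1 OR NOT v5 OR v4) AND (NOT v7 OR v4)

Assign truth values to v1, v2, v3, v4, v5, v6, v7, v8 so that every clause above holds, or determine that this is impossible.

UNSATISFIABLE

The clause (v2) is unit, so v2 = true.
The clause (NOT v8) is unit, so v8 = false.
The clause (NOT v4) is unit, so v4 = false.
The clause (NOT v3) is unit, so v3 = false.
The clause (v1) is unit, so v1 = true.
The clause (v7) is unit, so v7 = true.
But (NOT v7) is also a unit clause — contradiction.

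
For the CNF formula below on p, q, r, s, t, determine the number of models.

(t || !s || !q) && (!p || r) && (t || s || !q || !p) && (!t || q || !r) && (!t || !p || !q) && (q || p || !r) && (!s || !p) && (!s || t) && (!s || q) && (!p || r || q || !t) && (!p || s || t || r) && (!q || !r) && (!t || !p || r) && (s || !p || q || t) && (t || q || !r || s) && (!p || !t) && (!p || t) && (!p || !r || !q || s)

5

There are 2^5 = 32 truth assignments over (p, q, r, s, t).
Split on s. With s = true, the clauses containing s are satisfied and !s drops from the rest; 1 of the 2^4 = 16 assignments to the other variables satisfy what remains.
With s = false, by the same count on the reduced clause set, 4 assignments work.
Total: 1 + 4 = 5.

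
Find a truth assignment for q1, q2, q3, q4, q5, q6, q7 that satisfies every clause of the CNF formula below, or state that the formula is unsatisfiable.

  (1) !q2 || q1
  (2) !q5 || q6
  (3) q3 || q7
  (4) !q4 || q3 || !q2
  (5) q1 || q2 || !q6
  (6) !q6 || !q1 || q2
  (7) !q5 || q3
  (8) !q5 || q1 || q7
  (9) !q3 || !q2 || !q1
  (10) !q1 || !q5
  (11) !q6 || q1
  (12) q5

From the singleton clause (q5), q5 = true.
From the singleton clause (q6), q6 = true.
From the singleton clause (q3), q3 = true.
From the singleton clause (!q1), q1 = false.
But (q1) is also a unit clause — contradiction.

UNSATISFIABLE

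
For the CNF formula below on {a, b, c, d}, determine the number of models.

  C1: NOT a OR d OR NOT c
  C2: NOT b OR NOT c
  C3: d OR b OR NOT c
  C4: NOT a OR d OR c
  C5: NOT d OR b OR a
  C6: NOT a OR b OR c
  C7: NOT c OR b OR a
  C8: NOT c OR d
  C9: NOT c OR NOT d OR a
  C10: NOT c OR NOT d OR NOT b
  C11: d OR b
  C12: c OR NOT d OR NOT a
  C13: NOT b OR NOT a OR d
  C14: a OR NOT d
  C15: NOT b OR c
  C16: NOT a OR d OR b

There are 2^4 = 16 truth assignments over (a, b, c, d).
Check each against the 16 clauses (columns in the order a, b, c, d):
  F F F F  ✗ fails (d OR b)
  F F F T  ✗ fails (NOT d OR b OR a)
  F F T F  ✗ fails (d OR b OR NOT c)
  F F T T  ✗ fails (NOT d OR b OR a)
  F T F F  ✗ fails (NOT b OR c)
  F T F T  ✗ fails (a OR NOT d)
  F T T F  ✗ fails (NOT b OR NOT c)
  F T T T  ✗ fails (NOT b OR NOT c)
  T F F F  ✗ fails (NOT a OR d OR c)
  T F F T  ✗ fails (NOT a OR b OR c)
  T F T F  ✗ fails (NOT a OR d OR NOT c)
  T F T T  ✓ satisfies all
  T T F F  ✗ fails (NOT a OR d OR c)
  T T F T  ✗ fails (c OR NOT d OR NOT a)
  T T T F  ✗ fails (NOT a OR d OR NOT c)
  T T T T  ✗ fails (NOT b OR NOT c)
1 of the 16 rows is a model.

1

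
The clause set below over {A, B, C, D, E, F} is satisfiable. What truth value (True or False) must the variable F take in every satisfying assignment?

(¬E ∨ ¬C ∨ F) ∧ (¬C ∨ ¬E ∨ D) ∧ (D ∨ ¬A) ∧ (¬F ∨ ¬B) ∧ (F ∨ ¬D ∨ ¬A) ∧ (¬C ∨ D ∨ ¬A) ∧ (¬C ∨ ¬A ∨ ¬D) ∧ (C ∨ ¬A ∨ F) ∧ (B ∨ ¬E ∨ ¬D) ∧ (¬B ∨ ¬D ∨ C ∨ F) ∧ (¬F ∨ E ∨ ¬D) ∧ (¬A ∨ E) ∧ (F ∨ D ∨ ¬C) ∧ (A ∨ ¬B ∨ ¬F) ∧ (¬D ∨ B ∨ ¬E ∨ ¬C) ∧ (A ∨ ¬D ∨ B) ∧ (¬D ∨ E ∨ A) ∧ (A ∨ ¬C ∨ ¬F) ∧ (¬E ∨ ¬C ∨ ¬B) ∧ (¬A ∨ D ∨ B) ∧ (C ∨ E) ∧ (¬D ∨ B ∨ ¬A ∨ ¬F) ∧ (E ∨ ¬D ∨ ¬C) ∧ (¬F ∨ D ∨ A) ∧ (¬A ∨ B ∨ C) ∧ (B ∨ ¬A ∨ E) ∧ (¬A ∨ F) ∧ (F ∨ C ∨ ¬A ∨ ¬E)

False

Suppose F = True.
From the singleton clause (¬B), B = False.
Branch on D: set D = True.
From the singleton clause (¬E), E = False.
But (E) is also a unit clause — contradiction.
That branch fails; take D = False instead.
From the singleton clause (¬A), A = False.
But (A) is also a unit clause — contradiction.
Either choice for D ends in contradiction.
So every satisfying assignment has F = False.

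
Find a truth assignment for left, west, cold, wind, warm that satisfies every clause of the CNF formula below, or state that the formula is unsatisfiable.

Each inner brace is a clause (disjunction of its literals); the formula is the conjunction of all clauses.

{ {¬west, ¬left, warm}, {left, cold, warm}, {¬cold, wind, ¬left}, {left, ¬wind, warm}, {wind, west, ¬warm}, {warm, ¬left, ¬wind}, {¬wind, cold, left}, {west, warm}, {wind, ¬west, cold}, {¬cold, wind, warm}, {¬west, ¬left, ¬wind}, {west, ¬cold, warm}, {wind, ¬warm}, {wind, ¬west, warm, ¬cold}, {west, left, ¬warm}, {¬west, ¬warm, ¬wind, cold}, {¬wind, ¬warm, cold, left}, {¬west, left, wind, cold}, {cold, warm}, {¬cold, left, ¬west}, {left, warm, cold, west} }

left ↦ True,  west ↦ False,  cold ↦ True,  wind ↦ True,  warm ↦ True

Suppose west = False.
Unit clause (warm) forces warm = True.
Unit clause (wind) forces wind = True.
Unit clause (left) forces left = True.
All clauses hold; cold can take either value.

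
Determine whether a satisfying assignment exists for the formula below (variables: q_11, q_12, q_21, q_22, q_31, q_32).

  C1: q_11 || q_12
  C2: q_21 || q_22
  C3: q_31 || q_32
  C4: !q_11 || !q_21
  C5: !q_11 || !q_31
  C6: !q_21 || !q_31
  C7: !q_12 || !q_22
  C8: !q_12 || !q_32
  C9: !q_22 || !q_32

Unsatisfiable

Suppose q_11 = true.
From the singleton clause (!q_21), q_21 = false.
From the singleton clause (q_22), q_22 = true.
From the singleton clause (!q_31), q_31 = false.
From the singleton clause (q_32), q_32 = true.
But (!q_32) is also a unit clause — contradiction.
Backtrack on q_11: now try q_11 = false.
From the singleton clause (q_12), q_12 = true.
From the singleton clause (!q_22), q_22 = false.
From the singleton clause (q_21), q_21 = true.
From the singleton clause (!q_31), q_31 = false.
From the singleton clause (q_32), q_32 = true.
But (!q_32) is also a unit clause — contradiction.
Either choice for q_11 ends in contradiction.
No assignment satisfies every clause.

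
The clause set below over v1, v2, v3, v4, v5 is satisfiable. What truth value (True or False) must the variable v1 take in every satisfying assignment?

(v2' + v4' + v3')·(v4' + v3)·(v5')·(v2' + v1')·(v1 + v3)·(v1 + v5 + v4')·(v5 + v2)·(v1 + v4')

Suppose v1 = 1.
(v5') alone gives v5 = 0.
(v2') alone gives v2 = 0.
That conflicts with the unit clause (v2).
So every satisfying assignment has v1 = False.

False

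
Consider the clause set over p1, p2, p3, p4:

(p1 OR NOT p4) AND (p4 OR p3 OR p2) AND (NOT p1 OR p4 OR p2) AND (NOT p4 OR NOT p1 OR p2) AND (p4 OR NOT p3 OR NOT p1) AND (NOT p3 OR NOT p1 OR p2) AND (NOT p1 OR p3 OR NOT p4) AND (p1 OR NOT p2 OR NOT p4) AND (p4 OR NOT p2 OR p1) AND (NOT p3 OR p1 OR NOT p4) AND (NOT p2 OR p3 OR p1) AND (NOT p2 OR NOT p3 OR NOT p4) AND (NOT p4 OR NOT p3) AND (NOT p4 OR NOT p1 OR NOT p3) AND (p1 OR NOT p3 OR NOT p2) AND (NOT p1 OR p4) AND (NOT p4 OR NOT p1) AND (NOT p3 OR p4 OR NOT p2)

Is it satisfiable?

Yes, satisfiable

Suppose p1 = false.
Unit clause (NOT p4) forces p4 = false.
Unit clause (NOT p2) forces p2 = false.
Unit clause (p3) forces p3 = true.
All clauses are satisfied.
A satisfying assignment: p1=false; p2=false; p3=true; p4=false.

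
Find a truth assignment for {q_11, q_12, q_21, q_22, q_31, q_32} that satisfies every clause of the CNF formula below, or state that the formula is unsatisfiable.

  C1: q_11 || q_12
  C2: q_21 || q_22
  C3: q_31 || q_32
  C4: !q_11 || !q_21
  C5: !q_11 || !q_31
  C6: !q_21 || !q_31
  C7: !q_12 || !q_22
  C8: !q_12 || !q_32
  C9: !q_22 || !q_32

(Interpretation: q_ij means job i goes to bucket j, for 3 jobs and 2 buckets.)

UNSATISFIABLE

Case q_11 = true:
(!q_21) alone gives q_21 = false.
(q_22) alone gives q_22 = true.
(!q_31) alone gives q_31 = false.
(q_32) alone gives q_32 = true.
That conflicts with the unit clause (!q_32).
That branch fails; take q_11 = false instead.
(q_12) alone gives q_12 = true.
(!q_22) alone gives q_22 = false.
(q_21) alone gives q_21 = true.
(!q_31) alone gives q_31 = false.
(q_32) alone gives q_32 = true.
That conflicts with the unit clause (!q_32).
Either choice for q_11 ends in contradiction.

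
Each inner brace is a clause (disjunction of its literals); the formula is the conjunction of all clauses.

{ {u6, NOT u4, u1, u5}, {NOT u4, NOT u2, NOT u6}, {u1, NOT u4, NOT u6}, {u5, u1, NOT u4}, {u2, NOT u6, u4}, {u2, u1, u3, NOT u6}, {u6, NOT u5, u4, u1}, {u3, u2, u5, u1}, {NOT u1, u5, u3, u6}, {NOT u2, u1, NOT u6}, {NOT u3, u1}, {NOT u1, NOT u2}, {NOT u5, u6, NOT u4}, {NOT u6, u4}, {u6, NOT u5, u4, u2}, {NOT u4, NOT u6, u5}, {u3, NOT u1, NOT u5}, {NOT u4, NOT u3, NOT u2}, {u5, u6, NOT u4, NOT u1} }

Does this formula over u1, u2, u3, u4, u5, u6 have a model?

Try u3 = false.
Try u1 = false.
Try u4 = false.
Unit clause (NOT u6) forces u6 = false.
Unit clause (NOT u5) forces u5 = false.
Unit clause (u2) forces u2 = true.
Every clause now holds.
A satisfying assignment: u1: false,  u2: true,  u3: false,  u4: false,  u5: false,  u6: false.

Yes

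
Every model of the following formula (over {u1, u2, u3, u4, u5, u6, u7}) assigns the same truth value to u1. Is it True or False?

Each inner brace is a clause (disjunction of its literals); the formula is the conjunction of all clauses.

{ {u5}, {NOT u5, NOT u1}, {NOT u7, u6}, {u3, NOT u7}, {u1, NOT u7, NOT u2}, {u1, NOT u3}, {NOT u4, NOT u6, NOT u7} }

False

Suppose u1 = true.
From the singleton clause (u5), u5 = true.
But (NOT u5) is also a unit clause — contradiction.
So every satisfying assignment has u1 = False.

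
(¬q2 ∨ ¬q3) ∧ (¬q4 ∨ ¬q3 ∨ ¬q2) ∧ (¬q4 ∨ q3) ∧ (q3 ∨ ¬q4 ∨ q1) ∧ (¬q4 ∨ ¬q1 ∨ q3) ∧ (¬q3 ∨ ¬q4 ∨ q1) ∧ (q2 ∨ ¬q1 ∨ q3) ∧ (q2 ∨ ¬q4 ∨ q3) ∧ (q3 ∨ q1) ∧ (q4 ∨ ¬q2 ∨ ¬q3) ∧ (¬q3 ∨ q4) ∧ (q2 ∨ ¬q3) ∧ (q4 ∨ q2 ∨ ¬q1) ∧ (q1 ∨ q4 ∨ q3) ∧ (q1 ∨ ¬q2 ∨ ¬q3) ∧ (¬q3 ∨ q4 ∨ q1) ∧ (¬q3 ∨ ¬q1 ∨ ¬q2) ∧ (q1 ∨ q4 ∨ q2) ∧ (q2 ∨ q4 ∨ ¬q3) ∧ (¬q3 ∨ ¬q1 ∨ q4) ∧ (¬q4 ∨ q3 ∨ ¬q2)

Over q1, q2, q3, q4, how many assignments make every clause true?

There are 2^4 = 16 truth assignments over (q1, q2, q3, q4).
Check each against the 21 clauses (columns in the order q1, q2, q3, q4):
  F F F F  ✗ fails (q3 ∨ q1)
  F F F T  ✗ fails (¬q4 ∨ q3)
  F F T F  ✗ fails (¬q3 ∨ q4)
  F F T T  ✗ fails (¬q3 ∨ ¬q4 ∨ q1)
  F T F F  ✗ fails (q3 ∨ q1)
  F T F T  ✗ fails (¬q4 ∨ q3)
  F T T F  ✗ fails (¬q2 ∨ ¬q3)
  F T T T  ✗ fails (¬q2 ∨ ¬q3)
  T F F F  ✗ fails (q2 ∨ ¬q1 ∨ q3)
  T F F T  ✗ fails (¬q4 ∨ q3)
  T F T F  ✗ fails (¬q3 ∨ q4)
  T F T T  ✗ fails (q2 ∨ ¬q3)
  T T F F  ✓ satisfies all
  T T F T  ✗ fails (¬q4 ∨ q3)
  T T T F  ✗ fails (¬q2 ∨ ¬q3)
  T T T T  ✗ fails (¬q2 ∨ ¬q3)
1 of the 16 rows is a model.

1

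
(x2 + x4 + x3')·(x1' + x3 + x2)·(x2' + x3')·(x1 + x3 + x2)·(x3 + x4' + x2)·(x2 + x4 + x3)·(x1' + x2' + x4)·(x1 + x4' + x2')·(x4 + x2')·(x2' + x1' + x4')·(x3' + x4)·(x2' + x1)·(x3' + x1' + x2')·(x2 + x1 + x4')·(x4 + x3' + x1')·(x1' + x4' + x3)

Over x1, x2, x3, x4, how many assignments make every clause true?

1

There are 2^4 = 16 truth assignments over (x1, x2, x3, x4).
Check each against the 16 clauses (columns in the order x1, x2, x3, x4):
  F F F F  ✗ fails (x1 + x3 + x2)
  F F F T  ✗ fails (x1 + x3 + x2)
  F F T F  ✗ fails (x2 + x4 + x3')
  F F T T  ✗ fails (x2 + x1 + x4')
  F T F F  ✗ fails (x4 + x2')
  F T F T  ✗ fails (x1 + x4' + x2')
  F T T F  ✗ fails (x2' + x3')
  F T T T  ✗ fails (x2' + x3')
  T F F F  ✗ fails (x1' + x3 + x2)
  T F F T  ✗ fails (x1' + x3 + x2)
  T F T F  ✗ fails (x2 + x4 + x3')
  T F T T  ✓ satisfies all
  T T F F  ✗ fails (x1' + x2' + x4)
  T T F T  ✗ fails (x2' + x1' + x4')
  T T T F  ✗ fails (x2' + x3')
  T T T T  ✗ fails (x2' + x3')
1 of the 16 rows is a model.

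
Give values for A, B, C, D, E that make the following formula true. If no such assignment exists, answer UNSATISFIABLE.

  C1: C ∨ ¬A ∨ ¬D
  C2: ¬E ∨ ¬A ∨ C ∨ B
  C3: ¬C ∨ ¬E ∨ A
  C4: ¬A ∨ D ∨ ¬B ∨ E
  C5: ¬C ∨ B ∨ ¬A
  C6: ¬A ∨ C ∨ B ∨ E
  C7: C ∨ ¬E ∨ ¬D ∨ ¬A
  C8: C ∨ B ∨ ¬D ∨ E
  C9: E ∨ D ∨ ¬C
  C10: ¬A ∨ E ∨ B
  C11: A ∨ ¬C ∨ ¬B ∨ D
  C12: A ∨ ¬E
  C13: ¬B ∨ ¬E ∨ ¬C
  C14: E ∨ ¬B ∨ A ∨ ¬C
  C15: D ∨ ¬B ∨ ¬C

A=True,  B=True,  C=False,  D=False,  E=True

Suppose A = True.
Suppose C = False.
From the singleton clause (¬D), D = False.
Suppose E = True.
From the singleton clause (B), B = True.
This assignment satisfies each clause.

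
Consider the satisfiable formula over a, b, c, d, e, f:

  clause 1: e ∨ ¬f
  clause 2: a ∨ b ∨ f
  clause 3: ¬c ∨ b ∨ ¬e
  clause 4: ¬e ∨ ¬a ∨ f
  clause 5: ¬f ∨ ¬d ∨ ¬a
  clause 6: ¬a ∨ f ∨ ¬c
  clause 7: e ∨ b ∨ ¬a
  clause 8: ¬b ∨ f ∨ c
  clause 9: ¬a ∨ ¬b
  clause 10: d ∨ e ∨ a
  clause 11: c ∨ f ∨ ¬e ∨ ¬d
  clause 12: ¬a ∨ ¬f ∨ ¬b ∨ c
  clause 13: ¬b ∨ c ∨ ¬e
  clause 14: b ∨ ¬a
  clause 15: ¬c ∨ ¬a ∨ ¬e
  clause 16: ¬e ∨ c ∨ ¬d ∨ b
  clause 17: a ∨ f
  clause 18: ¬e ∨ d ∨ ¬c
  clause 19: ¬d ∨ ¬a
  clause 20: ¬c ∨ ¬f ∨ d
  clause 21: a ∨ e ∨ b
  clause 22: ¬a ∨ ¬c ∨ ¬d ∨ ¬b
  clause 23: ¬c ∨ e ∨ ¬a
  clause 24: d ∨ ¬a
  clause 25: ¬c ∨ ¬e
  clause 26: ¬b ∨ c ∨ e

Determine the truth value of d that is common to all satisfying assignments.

Suppose d = True.
From the singleton clause (¬a), a = False.
From the singleton clause (f), f = True.
From the singleton clause (e), e = True.
From the singleton clause (¬c), c = False.
From the singleton clause (¬b), b = False.
Now (b) is unsatisfied and unit — conflict.
So every satisfying assignment has d = False.

False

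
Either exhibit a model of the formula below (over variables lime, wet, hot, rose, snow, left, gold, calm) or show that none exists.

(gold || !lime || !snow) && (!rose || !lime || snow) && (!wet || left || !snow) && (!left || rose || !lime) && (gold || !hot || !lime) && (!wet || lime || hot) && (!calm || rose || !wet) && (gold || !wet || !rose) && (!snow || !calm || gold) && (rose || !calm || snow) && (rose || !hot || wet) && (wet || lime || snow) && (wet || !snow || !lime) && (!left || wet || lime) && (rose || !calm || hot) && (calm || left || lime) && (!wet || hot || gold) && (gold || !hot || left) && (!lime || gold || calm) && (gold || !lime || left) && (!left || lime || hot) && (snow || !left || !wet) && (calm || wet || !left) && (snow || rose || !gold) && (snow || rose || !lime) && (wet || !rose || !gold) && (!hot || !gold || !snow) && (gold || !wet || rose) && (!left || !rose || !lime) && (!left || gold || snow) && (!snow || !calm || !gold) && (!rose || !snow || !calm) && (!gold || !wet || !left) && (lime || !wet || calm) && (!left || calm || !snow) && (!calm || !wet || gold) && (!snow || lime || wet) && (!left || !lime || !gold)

Try gold = true.
Try snow = false.
(rose) alone gives rose = true.
(!lime) alone gives lime = false.
(wet) alone gives wet = true.
(hot) alone gives hot = true.
(!left) alone gives left = false.
(calm) alone gives calm = true.
This assignment satisfies each clause.

lime ↦ false; wet ↦ true; hot ↦ true; rose ↦ true; snow ↦ false; left ↦ false; gold ↦ true; calm ↦ true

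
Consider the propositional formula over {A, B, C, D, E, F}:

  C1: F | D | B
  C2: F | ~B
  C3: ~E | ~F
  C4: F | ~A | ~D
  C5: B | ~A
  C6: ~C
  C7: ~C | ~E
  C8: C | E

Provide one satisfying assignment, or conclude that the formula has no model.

Unit clause (~C) forces C = 0.
Unit clause (E) forces E = 1.
Unit clause (~F) forces F = 0.
Unit clause (~B) forces B = 0.
Unit clause (D) forces D = 1.
Unit clause (~A) forces A = 0.
Every clause now holds.

A: 0, B: 0, C: 0, D: 1, E: 1, F: 0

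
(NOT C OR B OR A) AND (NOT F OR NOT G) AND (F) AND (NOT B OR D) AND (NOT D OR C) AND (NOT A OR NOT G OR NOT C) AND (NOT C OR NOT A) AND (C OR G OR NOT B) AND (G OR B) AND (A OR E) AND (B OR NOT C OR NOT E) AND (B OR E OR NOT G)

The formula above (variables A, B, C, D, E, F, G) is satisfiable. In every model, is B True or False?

Suppose B = false.
(F) alone gives F = true.
(NOT G) alone gives G = false.
Now (G) is unsatisfied and unit — conflict.
So every satisfying assignment has B = True.

True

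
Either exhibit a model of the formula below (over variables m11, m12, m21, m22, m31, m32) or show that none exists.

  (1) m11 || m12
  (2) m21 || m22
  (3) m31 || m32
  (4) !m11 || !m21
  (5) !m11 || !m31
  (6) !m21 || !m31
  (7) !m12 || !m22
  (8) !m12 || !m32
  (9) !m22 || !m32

Case m11 = true:
Unit clause (!m21) forces m21 = false.
Unit clause (m22) forces m22 = true.
Unit clause (!m31) forces m31 = false.
Unit clause (m32) forces m32 = true.
But (!m32) is also a unit clause — contradiction.
Undo m11 and try m11 = false.
Unit clause (m12) forces m12 = true.
Unit clause (!m22) forces m22 = false.
Unit clause (m21) forces m21 = true.
Unit clause (!m31) forces m31 = false.
Unit clause (m32) forces m32 = true.
But (!m32) is also a unit clause — contradiction.
Neither m11 = true nor m11 = false works.

UNSATISFIABLE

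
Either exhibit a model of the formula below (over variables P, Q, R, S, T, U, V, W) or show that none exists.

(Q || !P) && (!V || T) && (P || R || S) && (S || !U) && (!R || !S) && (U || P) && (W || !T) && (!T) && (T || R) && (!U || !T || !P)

From the singleton clause (!T), T = false.
From the singleton clause (!V), V = false.
From the singleton clause (R), R = true.
From the singleton clause (!S), S = false.
From the singleton clause (!U), U = false.
From the singleton clause (P), P = true.
From the singleton clause (Q), Q = true.
No clause remains; W is free.

P: true,  Q: true,  R: true,  S: false,  T: false,  U: false,  V: false,  W: true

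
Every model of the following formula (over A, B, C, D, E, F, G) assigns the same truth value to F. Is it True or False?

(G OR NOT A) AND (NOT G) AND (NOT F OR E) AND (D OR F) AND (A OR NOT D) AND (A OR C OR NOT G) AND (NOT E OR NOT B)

True

Suppose F = false.
Unit clause (NOT G) forces G = false.
Unit clause (NOT A) forces A = false.
Unit clause (D) forces D = true.
That conflicts with the unit clause (NOT D).
So every satisfying assignment has F = True.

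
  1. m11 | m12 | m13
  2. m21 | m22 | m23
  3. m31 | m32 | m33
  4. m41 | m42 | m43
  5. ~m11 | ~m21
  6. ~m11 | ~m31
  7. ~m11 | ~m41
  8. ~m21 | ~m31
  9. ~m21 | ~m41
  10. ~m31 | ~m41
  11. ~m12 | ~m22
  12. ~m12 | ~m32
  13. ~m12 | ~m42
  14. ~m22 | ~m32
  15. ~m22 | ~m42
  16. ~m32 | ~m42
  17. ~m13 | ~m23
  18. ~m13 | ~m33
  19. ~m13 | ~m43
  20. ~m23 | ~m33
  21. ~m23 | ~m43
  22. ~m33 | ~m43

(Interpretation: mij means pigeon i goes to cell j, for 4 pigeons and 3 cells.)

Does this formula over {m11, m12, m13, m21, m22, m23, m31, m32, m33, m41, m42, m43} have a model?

No

Try m11 = 0.
Try m12 = 1.
From the singleton clause (~m22), m22 = 0.
From the singleton clause (~m32), m32 = 0.
From the singleton clause (~m42), m42 = 0.
Try m21 = 1.
From the singleton clause (~m31), m31 = 0.
From the singleton clause (m33), m33 = 1.
From the singleton clause (~m41), m41 = 0.
From the singleton clause (m43), m43 = 1.
That conflicts with the unit clause (~m43).
So m21 must be the other value — set m21 = 0.
From the singleton clause (m23), m23 = 1.
From the singleton clause (~m13), m13 = 0.
From the singleton clause (~m33), m33 = 0.
From the singleton clause (m31), m31 = 1.
From the singleton clause (~m41), m41 = 0.
From the singleton clause (m43), m43 = 1.
That conflicts with the unit clause (~m43).
Both values of m21 lead to a conflict.
So m12 must be the other value — set m12 = 0.
From the singleton clause (m13), m13 = 1.
From the singleton clause (~m23), m23 = 0.
From the singleton clause (~m33), m33 = 0.
From the singleton clause (~m43), m43 = 0.
Try m21 = 1.
From the singleton clause (~m31), m31 = 0.
From the singleton clause (m32), m32 = 1.
From the singleton clause (~m41), m41 = 0.
From the singleton clause (m42), m42 = 1.
That conflicts with the unit clause (~m42).
So m21 must be the other value — set m21 = 0.
From the singleton clause (m22), m22 = 1.
From the singleton clause (~m32), m32 = 0.
From the singleton clause (m31), m31 = 1.
From the singleton clause (~m41), m41 = 0.
From the singleton clause (m42), m42 = 1.
That conflicts with the unit clause (~m42).
Both values of m21 lead to a conflict.
Both values of m12 lead to a conflict.
So m11 must be the other value — set m11 = 1.
From the singleton clause (~m21), m21 = 0.
From the singleton clause (~m31), m31 = 0.
From the singleton clause (~m41), m41 = 0.
Try m22 = 1.
From the singleton clause (~m12), m12 = 0.
From the singleton clause (~m32), m32 = 0.
From the singleton clause (m33), m33 = 1.
From the singleton clause (~m42), m42 = 0.
From the singleton clause (m43), m43 = 1.
That conflicts with the unit clause (~m43).
So m22 must be the other value — set m22 = 0.
From the singleton clause (m23), m23 = 1.
From the singleton clause (~m13), m13 = 0.
From the singleton clause (~m33), m33 = 0.
From the singleton clause (m32), m32 = 1.
From the singleton clause (~m12), m12 = 0.
From the singleton clause (~m42), m42 = 0.
From the singleton clause (m43), m43 = 1.
That conflicts with the unit clause (~m43).
Both values of m22 lead to a conflict.
Both values of m11 lead to a conflict.
No assignment satisfies every clause.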